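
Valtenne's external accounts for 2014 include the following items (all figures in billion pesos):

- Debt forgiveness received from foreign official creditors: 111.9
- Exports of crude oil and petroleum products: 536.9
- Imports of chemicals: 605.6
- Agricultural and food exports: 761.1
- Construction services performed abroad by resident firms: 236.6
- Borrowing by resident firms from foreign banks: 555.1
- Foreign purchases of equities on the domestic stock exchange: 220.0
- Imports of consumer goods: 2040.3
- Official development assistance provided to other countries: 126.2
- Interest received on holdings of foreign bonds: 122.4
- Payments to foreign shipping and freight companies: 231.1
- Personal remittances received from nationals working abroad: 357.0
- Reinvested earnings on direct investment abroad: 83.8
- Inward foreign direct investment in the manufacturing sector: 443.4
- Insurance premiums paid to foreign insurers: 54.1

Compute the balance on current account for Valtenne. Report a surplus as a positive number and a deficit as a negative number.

-959.5

Goods: 761.1 + 536.9 - 2040.3 - 605.6 = -1347.9
Services: -54.1 + 236.6 - 231.1 = -48.6
Primary income: 122.4 + 83.8 = 206.2
Secondary income: -126.2 + 357.0 = 230.8
Current account = (-1347.9) + (-48.6) + 206.2 + 230.8 = -959.5
(Excluded from the current account — capital account: debt forgiveness received from foreign official creditors 111.9; financial account: borrowing by resident firms from foreign banks 555.1, foreign purchases of equities on the domestic stock exchange 220.0, inward foreign direct investment in the manufacturing sector 443.4.)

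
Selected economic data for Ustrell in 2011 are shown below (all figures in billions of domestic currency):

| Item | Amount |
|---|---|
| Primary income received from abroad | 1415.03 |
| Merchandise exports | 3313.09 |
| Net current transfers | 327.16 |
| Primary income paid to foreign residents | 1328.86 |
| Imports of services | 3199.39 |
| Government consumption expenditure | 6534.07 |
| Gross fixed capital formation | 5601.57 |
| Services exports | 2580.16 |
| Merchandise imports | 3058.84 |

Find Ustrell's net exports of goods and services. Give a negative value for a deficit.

-364.98

Goods balance = 3313.09 - 3058.84 = 254.25
Services balance = 2580.16 - 3199.39 = -619.23
Trade balance (goods + services) = 254.25 + (-619.23) = -364.98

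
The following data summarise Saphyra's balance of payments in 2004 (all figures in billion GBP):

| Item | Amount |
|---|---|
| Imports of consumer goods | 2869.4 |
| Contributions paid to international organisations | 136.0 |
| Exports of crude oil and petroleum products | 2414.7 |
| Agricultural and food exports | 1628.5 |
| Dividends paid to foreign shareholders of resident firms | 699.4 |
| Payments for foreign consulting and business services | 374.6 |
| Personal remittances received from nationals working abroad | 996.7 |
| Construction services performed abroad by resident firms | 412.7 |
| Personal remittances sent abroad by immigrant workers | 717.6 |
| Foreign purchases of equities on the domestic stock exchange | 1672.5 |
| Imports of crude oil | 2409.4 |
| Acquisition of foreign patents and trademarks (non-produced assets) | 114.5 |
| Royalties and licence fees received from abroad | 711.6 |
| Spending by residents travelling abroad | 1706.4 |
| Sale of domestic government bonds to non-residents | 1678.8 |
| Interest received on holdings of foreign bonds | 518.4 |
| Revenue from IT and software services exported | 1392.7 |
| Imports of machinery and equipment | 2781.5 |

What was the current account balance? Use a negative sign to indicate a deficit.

-3619.0

Goods: -2409.4 + 1628.5 - 2781.5 - 2869.4 + 2414.7 = -4017.1
Services: -374.6 + 1392.7 + 711.6 - 1706.4 + 412.7 = 436.0
Primary income: 518.4 - 699.4 = -181.0
Secondary income: -136.0 + 996.7 - 717.6 = 143.1
Current account = (-4017.1) + 436.0 + (-181.0) + 143.1 = -3619.0
(Excluded from the current account — financial account: foreign purchases of equities on the domestic stock exchange 1672.5, sale of domestic government bonds to non-residents 1678.8; capital account: acquisition of foreign patents and trademarks (non-produced assets) 114.5.)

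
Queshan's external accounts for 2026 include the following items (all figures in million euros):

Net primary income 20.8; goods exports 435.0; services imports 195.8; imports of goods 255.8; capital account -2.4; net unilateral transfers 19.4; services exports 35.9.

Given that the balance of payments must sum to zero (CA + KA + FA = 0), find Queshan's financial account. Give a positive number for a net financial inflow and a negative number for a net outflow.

Goods balance = 435.0 - 255.8 = 179.2
Services balance = 35.9 - 195.8 = -159.9
Trade balance (goods + services) = 179.2 + (-159.9) = 19.3
Net primary income = 20.8
Net secondary income = 19.4
Current account = 19.3 + 20.8 + 19.4 = 59.5
Financial account = -(59.5 + (-2.4)) = -57.1

-57.1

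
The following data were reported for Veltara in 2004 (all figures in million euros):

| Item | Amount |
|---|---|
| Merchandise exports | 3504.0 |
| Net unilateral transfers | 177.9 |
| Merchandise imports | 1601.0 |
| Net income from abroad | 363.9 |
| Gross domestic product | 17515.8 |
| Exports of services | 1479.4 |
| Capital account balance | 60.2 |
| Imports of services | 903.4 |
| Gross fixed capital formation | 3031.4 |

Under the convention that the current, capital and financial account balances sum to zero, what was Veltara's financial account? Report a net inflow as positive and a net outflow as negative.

Goods balance = 3504.0 - 1601.0 = 1903.0
Services balance = 1479.4 - 903.4 = 576.0
Trade balance (goods + services) = 1903.0 + 576.0 = 2479.0
Net primary income = 363.9
Net secondary income = 177.9
Current account = 2479.0 + 363.9 + 177.9 = 3020.8
Financial account = -(3020.8 + 60.2) = -3081.0

-3081.0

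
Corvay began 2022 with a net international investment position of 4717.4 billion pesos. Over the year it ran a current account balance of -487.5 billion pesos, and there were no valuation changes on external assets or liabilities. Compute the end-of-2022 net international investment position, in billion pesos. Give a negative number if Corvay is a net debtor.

4229.9

With no valuation effects, change in NIIP = current account = -487.5
End-of-year NIIP = 4717.4 + (-487.5) = 4229.9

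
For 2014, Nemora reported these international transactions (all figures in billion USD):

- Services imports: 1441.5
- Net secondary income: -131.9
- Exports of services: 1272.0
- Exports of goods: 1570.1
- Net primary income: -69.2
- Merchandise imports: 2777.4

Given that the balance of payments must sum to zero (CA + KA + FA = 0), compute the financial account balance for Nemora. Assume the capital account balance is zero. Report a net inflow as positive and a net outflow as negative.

Goods balance = 1570.1 - 2777.4 = -1207.3
Services balance = 1272.0 - 1441.5 = -169.5
Trade balance (goods + services) = -1207.3 + (-169.5) = -1376.8
Net primary income = -69.2
Net secondary income = -131.9
Current account = -1376.8 + (-69.2) + (-131.9) = -1577.9
Financial account = -(-1577.9) = 1577.9

1577.9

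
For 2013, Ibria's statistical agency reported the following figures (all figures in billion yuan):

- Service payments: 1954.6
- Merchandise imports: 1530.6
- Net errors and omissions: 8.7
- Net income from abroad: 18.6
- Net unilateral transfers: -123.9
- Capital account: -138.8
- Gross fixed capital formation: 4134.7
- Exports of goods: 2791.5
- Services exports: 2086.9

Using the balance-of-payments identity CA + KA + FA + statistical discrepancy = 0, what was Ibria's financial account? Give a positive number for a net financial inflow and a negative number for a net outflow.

-1157.8

Goods balance = 2791.5 - 1530.6 = 1260.9
Services balance = 2086.9 - 1954.6 = 132.3
Trade balance (goods + services) = 1260.9 + 132.3 = 1393.2
Net primary income = 18.6
Net secondary income = -123.9
Current account = 1393.2 + 18.6 + (-123.9) = 1287.9
Financial account = -(1287.9 + (-138.8) + 8.7) = -1157.8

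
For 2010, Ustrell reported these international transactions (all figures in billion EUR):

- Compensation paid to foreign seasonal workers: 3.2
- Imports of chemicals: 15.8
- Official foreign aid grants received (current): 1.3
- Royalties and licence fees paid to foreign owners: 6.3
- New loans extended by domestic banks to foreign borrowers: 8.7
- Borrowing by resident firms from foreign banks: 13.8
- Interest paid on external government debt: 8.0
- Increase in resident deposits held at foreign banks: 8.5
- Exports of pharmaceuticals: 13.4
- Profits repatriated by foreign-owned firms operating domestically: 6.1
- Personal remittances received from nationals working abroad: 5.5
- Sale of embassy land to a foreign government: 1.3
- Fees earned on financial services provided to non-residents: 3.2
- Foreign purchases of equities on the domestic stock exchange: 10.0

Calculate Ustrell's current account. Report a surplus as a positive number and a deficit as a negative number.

Goods: 13.4 - 15.8 = -2.4
Services: -6.3 + 3.2 = -3.1
Primary income: -8.0 - 6.1 - 3.2 = -17.3
Secondary income: 1.3 + 5.5 = 6.8
Current account = (-2.4) + (-3.1) + (-17.3) + 6.8 = -16.0
(Excluded from the current account — financial account: new loans extended by domestic banks to foreign borrowers 8.7, borrowing by resident firms from foreign banks 13.8, increase in resident deposits held at foreign banks 8.5, foreign purchases of equities on the domestic stock exchange 10.0; capital account: sale of embassy land to a foreign government 1.3.)

-16.0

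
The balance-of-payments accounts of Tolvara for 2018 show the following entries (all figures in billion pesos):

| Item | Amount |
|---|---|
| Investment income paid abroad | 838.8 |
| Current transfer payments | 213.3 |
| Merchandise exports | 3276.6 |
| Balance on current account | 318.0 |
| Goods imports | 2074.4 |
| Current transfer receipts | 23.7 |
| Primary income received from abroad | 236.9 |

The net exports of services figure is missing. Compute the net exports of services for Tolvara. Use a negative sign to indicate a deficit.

Current account = goods balance + services balance + net primary income + net secondary income
Sum of the known components = 410.7
Net exports of services = CA - (known components) = 318.0 - 410.7 = -92.7

-92.7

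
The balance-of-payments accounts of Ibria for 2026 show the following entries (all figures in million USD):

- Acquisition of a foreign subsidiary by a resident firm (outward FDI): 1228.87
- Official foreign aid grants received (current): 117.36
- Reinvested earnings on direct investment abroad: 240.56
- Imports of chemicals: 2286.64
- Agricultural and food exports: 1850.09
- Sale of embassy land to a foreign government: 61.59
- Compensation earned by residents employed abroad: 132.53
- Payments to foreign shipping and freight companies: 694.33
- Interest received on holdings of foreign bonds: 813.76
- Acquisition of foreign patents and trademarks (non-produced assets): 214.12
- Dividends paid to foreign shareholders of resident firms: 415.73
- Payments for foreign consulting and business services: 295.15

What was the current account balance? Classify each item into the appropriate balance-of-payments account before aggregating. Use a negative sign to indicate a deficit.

Goods: -2286.64 + 1850.09 = -436.55
Services: -295.15 - 694.33 = -989.48
Primary income: 240.56 - 415.73 + 813.76 + 132.53 = 771.12
Secondary income: 117.36
Current account = (-436.55) + (-989.48) + 771.12 + 117.36 = -537.55
(Excluded from the current account — financial account: acquisition of a foreign subsidiary by a resident firm (outward FDI) 1228.87; capital account: sale of embassy land to a foreign government 61.59, acquisition of foreign patents and trademarks (non-produced assets) 214.12.)

-537.55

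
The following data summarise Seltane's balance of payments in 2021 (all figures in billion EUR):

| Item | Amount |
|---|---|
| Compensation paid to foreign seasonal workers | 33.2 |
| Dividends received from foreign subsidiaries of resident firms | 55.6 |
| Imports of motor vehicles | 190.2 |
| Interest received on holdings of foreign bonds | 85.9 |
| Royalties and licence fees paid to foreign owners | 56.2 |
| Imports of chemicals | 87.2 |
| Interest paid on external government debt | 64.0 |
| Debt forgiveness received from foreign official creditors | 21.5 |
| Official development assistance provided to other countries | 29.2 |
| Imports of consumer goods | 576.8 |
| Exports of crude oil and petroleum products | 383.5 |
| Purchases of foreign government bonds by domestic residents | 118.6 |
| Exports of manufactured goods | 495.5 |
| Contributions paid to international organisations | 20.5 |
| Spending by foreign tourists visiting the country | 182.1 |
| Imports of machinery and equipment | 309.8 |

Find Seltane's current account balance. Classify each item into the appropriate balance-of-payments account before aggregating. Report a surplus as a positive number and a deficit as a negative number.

Goods: -190.2 - 309.8 - 87.2 - 576.8 + 495.5 + 383.5 = -285.0
Services: -56.2 + 182.1 = 125.9
Primary income: 55.6 + 85.9 - 64.0 - 33.2 = 44.3
Secondary income: -29.2 - 20.5 = -49.7
Current account = (-285.0) + 125.9 + 44.3 + (-49.7) = -164.5
(Excluded from the current account — capital account: debt forgiveness received from foreign official creditors 21.5; financial account: purchases of foreign government bonds by domestic residents 118.6.)

-164.5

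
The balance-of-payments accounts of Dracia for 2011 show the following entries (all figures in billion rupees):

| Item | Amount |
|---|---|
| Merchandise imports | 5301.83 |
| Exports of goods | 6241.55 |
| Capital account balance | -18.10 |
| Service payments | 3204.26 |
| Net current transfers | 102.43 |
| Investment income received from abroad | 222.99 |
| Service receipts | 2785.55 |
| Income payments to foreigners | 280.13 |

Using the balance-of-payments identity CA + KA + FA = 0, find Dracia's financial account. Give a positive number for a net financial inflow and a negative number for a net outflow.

Goods balance = 6241.55 - 5301.83 = 939.72
Services balance = 2785.55 - 3204.26 = -418.71
Trade balance (goods + services) = 939.72 + (-418.71) = 521.01
Net primary income = 222.99 - 280.13 = -57.14
Net secondary income = 102.43
Current account = 521.01 + (-57.14) + 102.43 = 566.30
Financial account = -(566.30 + (-18.10)) = -548.20

-548.20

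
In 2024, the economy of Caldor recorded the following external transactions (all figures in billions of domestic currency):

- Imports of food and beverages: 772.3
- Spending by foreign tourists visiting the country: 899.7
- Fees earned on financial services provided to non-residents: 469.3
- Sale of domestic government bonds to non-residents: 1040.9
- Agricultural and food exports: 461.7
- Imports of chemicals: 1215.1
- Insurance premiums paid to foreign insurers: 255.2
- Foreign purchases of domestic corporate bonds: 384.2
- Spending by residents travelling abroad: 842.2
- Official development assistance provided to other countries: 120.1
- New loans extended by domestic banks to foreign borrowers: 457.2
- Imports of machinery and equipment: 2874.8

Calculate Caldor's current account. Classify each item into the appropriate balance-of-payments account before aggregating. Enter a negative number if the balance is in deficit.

Goods: -2874.8 - 772.3 - 1215.1 + 461.7 = -4400.5
Services: 899.7 - 255.2 - 842.2 + 469.3 = 271.6
Secondary income: -120.1
Current account = (-4400.5) + 271.6 + (-120.1) = -4249.0
(Excluded from the current account — financial account: sale of domestic government bonds to non-residents 1040.9, foreign purchases of domestic corporate bonds 384.2, new loans extended by domestic banks to foreign borrowers 457.2.)

-4249.0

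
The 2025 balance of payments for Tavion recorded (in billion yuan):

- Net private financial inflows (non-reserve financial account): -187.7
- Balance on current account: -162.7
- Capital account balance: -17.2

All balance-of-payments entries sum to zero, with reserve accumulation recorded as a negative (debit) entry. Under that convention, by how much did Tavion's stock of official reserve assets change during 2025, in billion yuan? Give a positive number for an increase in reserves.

-367.6

Official reserve transactions balance = -((-162.7) + (-17.2) + (-187.7)) = 367.6
An accumulation of reserves is recorded as a debit (negative entry), so the change in the stock of reserves is the negative of that balance.
Change in official reserves = -(367.6) = -367.6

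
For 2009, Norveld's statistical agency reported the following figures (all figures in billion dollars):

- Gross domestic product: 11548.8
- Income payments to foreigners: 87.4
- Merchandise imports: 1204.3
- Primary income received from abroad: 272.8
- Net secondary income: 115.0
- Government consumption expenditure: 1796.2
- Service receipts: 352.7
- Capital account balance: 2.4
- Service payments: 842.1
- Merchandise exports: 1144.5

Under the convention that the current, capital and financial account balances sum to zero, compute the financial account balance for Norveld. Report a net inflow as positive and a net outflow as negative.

Goods balance = 1144.5 - 1204.3 = -59.8
Services balance = 352.7 - 842.1 = -489.4
Trade balance (goods + services) = -59.8 + (-489.4) = -549.2
Net primary income = 272.8 - 87.4 = 185.4
Net secondary income = 115.0
Current account = -549.2 + 185.4 + 115.0 = -248.8
Financial account = -(-248.8 + 2.4) = 246.4

246.4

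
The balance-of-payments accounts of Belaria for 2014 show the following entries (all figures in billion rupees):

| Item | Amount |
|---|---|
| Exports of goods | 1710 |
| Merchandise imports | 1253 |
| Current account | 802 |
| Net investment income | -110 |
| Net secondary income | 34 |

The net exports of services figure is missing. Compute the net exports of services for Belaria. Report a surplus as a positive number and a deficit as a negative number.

421

Current account = goods balance + services balance + net primary income + net secondary income
Sum of the known components = 381
Net exports of services = CA - (known components) = 802 - 381 = 421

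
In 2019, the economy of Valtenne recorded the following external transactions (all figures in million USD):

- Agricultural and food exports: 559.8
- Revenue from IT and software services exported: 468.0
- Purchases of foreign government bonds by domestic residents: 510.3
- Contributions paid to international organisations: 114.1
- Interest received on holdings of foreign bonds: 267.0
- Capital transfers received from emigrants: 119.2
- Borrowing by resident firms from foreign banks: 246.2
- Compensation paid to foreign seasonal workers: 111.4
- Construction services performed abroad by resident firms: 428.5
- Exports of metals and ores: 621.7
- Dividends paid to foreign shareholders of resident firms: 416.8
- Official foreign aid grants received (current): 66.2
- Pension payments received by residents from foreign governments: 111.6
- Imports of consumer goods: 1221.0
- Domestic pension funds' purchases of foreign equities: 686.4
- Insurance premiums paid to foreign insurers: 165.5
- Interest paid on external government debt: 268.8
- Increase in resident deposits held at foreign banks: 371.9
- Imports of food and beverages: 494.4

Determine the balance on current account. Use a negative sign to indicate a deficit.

-269.2

Goods: -1221.0 - 494.4 + 559.8 + 621.7 = -533.9
Services: 468.0 - 165.5 + 428.5 = 731.0
Primary income: -416.8 - 111.4 - 268.8 + 267.0 = -530.0
Secondary income: 111.6 + 66.2 - 114.1 = 63.7
Current account = (-533.9) + 731.0 + (-530.0) + 63.7 = -269.2
(Excluded from the current account — financial account: purchases of foreign government bonds by domestic residents 510.3, borrowing by resident firms from foreign banks 246.2, domestic pension funds' purchases of foreign equities 686.4, increase in resident deposits held at foreign banks 371.9; capital account: capital transfers received from emigrants 119.2.)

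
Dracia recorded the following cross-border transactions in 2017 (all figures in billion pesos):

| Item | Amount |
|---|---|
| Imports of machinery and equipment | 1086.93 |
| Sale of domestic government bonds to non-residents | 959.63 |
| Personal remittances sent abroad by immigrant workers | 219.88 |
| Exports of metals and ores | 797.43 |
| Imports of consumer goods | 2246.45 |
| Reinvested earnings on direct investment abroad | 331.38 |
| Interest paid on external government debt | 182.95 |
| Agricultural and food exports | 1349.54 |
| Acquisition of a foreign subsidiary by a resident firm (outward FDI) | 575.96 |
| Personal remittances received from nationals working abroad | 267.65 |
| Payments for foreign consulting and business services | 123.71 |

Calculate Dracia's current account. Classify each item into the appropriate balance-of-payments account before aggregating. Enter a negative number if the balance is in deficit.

Goods: 1349.54 + 797.43 - 1086.93 - 2246.45 = -1186.41
Services: -123.71
Primary income: 331.38 - 182.95 = 148.43
Secondary income: 267.65 - 219.88 = 47.77
Current account = (-1186.41) + (-123.71) + 148.43 + 47.77 = -1113.92
(Excluded from the current account — financial account: sale of domestic government bonds to non-residents 959.63, acquisition of a foreign subsidiary by a resident firm (outward FDI) 575.96.)

-1113.92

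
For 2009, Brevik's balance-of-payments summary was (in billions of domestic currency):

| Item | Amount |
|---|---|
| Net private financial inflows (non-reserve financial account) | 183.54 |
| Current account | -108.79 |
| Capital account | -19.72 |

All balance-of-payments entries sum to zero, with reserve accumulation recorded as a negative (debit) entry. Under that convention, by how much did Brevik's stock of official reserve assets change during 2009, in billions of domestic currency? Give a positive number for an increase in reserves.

55.03

Official reserve transactions balance = -((-108.79) + (-19.72) + 183.54) = -55.03
An accumulation of reserves is recorded as a debit (negative entry), so the change in the stock of reserves is the negative of that balance.
Change in official reserves = -(-55.03) = 55.03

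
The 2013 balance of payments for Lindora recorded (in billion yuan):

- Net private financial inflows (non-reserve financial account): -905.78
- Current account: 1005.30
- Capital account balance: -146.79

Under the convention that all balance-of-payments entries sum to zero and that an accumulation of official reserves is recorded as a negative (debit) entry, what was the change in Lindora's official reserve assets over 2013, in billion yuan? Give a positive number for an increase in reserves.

-47.27

Official reserve transactions balance = -(1005.30 + (-146.79) + (-905.78)) = 47.27
An accumulation of reserves is recorded as a debit (negative entry), so the change in the stock of reserves is the negative of that balance.
Change in official reserves = -(47.27) = -47.27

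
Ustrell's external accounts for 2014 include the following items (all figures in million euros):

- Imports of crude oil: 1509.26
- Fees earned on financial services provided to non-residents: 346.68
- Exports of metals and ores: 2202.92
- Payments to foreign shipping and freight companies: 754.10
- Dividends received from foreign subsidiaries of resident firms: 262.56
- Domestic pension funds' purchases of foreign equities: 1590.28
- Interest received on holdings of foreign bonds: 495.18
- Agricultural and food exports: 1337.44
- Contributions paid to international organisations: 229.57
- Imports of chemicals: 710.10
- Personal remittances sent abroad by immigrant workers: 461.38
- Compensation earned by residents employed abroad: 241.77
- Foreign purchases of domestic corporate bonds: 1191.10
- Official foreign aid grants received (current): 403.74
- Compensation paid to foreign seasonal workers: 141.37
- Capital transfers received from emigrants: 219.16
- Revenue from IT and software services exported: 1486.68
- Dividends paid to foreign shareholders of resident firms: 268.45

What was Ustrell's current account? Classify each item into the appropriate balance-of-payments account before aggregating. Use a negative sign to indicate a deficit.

2702.74

Goods: -710.10 + 1337.44 + 2202.92 - 1509.26 = 1321.00
Services: -754.10 + 346.68 + 1486.68 = 1079.26
Primary income: 241.77 + 262.56 - 268.45 - 141.37 + 495.18 = 589.69
Secondary income: -461.38 + 403.74 - 229.57 = -287.21
Current account = 1321.00 + 1079.26 + 589.69 + (-287.21) = 2702.74
(Excluded from the current account — financial account: domestic pension funds' purchases of foreign equities 1590.28, foreign purchases of domestic corporate bonds 1191.10; capital account: capital transfers received from emigrants 219.16.)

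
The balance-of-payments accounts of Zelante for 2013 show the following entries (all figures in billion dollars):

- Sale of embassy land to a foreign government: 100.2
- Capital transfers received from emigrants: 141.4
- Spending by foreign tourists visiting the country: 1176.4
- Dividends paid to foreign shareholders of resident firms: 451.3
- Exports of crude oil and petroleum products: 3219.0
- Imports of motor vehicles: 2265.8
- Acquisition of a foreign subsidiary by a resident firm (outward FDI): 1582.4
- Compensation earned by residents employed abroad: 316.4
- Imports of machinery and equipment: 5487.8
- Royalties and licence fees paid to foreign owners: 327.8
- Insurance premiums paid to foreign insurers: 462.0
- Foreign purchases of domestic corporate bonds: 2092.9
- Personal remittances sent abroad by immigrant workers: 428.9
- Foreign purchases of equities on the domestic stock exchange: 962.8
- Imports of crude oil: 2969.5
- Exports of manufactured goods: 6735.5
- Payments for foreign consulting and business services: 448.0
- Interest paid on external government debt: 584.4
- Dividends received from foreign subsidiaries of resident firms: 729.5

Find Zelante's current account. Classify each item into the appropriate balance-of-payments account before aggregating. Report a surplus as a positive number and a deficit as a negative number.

Goods: -2265.8 + 3219.0 + 6735.5 - 2969.5 - 5487.8 = -768.6
Services: -462.0 + 1176.4 - 448.0 - 327.8 = -61.4
Primary income: -451.3 + 316.4 + 729.5 - 584.4 = 10.2
Secondary income: -428.9
Current account = (-768.6) + (-61.4) + 10.2 + (-428.9) = -1248.7
(Excluded from the current account — capital account: sale of embassy land to a foreign government 100.2, capital transfers received from emigrants 141.4; financial account: acquisition of a foreign subsidiary by a resident firm (outward FDI) 1582.4, foreign purchases of domestic corporate bonds 2092.9, foreign purchases of equities on the domestic stock exchange 962.8.)

-1248.7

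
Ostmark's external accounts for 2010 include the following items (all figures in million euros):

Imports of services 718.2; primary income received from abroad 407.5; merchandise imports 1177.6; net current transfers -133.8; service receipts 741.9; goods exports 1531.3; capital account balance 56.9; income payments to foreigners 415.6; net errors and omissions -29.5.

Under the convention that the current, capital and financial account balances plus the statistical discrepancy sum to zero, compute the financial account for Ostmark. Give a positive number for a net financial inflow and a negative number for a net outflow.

Goods balance = 1531.3 - 1177.6 = 353.7
Services balance = 741.9 - 718.2 = 23.7
Trade balance (goods + services) = 353.7 + 23.7 = 377.4
Net primary income = 407.5 - 415.6 = -8.1
Net secondary income = -133.8
Current account = 377.4 + (-8.1) + (-133.8) = 235.5
Financial account = -(235.5 + 56.9 + (-29.5)) = -262.9

-262.9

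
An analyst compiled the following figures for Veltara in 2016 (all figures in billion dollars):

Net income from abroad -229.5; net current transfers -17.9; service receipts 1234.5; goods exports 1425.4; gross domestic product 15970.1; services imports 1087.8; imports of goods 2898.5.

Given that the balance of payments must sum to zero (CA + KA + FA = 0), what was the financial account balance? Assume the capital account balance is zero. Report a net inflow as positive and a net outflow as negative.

Goods balance = 1425.4 - 2898.5 = -1473.1
Services balance = 1234.5 - 1087.8 = 146.7
Trade balance (goods + services) = -1473.1 + 146.7 = -1326.4
Net primary income = -229.5
Net secondary income = -17.9
Current account = -1326.4 + (-229.5) + (-17.9) = -1573.8
Financial account = -(-1573.8) = 1573.8

1573.8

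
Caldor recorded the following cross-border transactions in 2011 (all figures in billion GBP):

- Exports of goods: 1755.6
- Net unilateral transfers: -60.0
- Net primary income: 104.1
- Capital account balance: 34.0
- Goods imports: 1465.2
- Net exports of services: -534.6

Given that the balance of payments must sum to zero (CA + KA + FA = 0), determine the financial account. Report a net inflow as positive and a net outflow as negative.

166.1

Goods balance = 1755.6 - 1465.2 = 290.4
Services balance = -534.6
Trade balance (goods + services) = 290.4 + (-534.6) = -244.2
Net primary income = 104.1
Net secondary income = -60.0
Current account = -244.2 + 104.1 + (-60.0) = -200.1
Financial account = -(-200.1 + 34.0) = 166.1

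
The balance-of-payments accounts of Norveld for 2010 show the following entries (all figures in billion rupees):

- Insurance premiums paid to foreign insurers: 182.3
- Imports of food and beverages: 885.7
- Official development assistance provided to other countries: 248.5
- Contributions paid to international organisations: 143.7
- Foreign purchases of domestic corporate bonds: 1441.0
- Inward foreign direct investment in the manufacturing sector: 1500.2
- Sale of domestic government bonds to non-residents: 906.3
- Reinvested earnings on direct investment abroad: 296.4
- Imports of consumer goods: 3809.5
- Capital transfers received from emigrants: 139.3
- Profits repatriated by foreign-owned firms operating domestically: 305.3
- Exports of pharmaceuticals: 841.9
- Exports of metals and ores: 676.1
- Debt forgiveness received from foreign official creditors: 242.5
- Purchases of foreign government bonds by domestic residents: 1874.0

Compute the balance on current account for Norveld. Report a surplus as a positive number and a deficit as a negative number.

-3760.6

Goods: 676.1 + 841.9 - 3809.5 - 885.7 = -3177.2
Services: -182.3
Primary income: 296.4 - 305.3 = -8.9
Secondary income: -143.7 - 248.5 = -392.2
Current account = (-3177.2) + (-182.3) + (-8.9) + (-392.2) = -3760.6
(Excluded from the current account — financial account: foreign purchases of domestic corporate bonds 1441.0, inward foreign direct investment in the manufacturing sector 1500.2, sale of domestic government bonds to non-residents 906.3, purchases of foreign government bonds by domestic residents 1874.0; capital account: capital transfers received from emigrants 139.3, debt forgiveness received from foreign official creditors 242.5.)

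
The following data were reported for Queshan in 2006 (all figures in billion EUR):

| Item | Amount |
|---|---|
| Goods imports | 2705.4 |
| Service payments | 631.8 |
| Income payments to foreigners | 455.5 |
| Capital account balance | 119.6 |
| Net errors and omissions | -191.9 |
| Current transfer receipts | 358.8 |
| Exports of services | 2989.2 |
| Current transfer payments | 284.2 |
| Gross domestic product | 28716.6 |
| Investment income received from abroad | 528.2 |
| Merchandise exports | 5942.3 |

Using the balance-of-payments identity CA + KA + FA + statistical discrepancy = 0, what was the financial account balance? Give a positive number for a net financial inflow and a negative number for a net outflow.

-5669.3

Goods balance = 5942.3 - 2705.4 = 3236.9
Services balance = 2989.2 - 631.8 = 2357.4
Trade balance (goods + services) = 3236.9 + 2357.4 = 5594.3
Net primary income = 528.2 - 455.5 = 72.7
Net secondary income = 358.8 - 284.2 = 74.6
Current account = 5594.3 + 72.7 + 74.6 = 5741.6
Financial account = -(5741.6 + 119.6 + (-191.9)) = -5669.3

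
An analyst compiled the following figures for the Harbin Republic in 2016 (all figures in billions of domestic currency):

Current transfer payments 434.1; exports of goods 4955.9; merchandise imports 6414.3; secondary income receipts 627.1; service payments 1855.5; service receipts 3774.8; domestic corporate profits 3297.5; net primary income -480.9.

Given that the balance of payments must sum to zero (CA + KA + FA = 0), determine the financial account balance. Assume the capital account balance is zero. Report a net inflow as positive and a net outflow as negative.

-173.0

Goods balance = 4955.9 - 6414.3 = -1458.4
Services balance = 3774.8 - 1855.5 = 1919.3
Trade balance (goods + services) = -1458.4 + 1919.3 = 460.9
Net primary income = -480.9
Net secondary income = 627.1 - 434.1 = 193.0
Current account = 460.9 + (-480.9) + 193.0 = 173.0
Financial account = -(173.0) = -173.0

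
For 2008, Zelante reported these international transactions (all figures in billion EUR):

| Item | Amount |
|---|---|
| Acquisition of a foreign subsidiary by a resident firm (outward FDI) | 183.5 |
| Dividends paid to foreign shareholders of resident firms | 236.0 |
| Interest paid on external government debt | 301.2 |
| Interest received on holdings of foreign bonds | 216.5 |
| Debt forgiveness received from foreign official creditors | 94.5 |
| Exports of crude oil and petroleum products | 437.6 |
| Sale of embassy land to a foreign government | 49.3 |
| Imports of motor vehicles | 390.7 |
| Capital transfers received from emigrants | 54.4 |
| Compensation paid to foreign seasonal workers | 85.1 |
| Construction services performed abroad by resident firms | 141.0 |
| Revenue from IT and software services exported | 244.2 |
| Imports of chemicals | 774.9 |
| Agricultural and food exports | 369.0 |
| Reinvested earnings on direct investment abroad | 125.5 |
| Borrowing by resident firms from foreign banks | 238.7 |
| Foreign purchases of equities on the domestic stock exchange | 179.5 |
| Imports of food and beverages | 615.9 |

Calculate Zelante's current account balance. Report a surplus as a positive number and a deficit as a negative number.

-870.0

Goods: -390.7 + 369.0 - 615.9 + 437.6 - 774.9 = -974.9
Services: 141.0 + 244.2 = 385.2
Primary income: -236.0 - 301.2 + 216.5 + 125.5 - 85.1 = -280.3
Current account = (-974.9) + 385.2 + (-280.3) = -870.0
(Excluded from the current account — financial account: acquisition of a foreign subsidiary by a resident firm (outward FDI) 183.5, borrowing by resident firms from foreign banks 238.7, foreign purchases of equities on the domestic stock exchange 179.5; capital account: debt forgiveness received from foreign official creditors 94.5, sale of embassy land to a foreign government 49.3, capital transfers received from emigrants 54.4.)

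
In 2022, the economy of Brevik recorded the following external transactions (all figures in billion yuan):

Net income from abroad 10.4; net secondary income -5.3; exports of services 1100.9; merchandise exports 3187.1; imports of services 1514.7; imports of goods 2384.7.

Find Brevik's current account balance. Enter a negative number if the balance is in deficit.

393.7

Goods balance = 3187.1 - 2384.7 = 802.4
Services balance = 1100.9 - 1514.7 = -413.8
Trade balance (goods + services) = 802.4 + (-413.8) = 388.6
Net primary income = 10.4
Net secondary income = -5.3
Current account = 388.6 + 10.4 + (-5.3) = 393.7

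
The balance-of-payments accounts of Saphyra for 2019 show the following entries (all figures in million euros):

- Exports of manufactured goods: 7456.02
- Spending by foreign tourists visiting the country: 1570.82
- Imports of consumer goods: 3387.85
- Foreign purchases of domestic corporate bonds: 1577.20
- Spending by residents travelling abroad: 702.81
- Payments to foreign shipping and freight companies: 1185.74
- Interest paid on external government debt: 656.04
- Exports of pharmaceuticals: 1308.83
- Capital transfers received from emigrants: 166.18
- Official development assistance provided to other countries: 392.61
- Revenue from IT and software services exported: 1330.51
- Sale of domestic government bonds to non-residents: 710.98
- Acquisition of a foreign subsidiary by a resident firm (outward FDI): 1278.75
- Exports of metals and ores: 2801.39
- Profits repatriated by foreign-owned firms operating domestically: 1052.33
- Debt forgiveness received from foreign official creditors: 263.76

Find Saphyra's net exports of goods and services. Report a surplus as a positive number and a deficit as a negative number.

Goods: -3387.85 + 2801.39 + 7456.02 + 1308.83 = 8178.39
Services: 1570.82 - 702.81 + 1330.51 - 1185.74 = 1012.78
Trade balance = 8178.39 + 1012.78 = 9191.17
(Excluded from the trade balance — financial account: foreign purchases of domestic corporate bonds 1577.20, sale of domestic government bonds to non-residents 710.98, acquisition of a foreign subsidiary by a resident firm (outward FDI) 1278.75; primary income: interest paid on external government debt 656.04, profits repatriated by foreign-owned firms operating domestically 1052.33; capital account: capital transfers received from emigrants 166.18, debt forgiveness received from foreign official creditors 263.76; secondary income: official development assistance provided to other countries 392.61.)

9191.17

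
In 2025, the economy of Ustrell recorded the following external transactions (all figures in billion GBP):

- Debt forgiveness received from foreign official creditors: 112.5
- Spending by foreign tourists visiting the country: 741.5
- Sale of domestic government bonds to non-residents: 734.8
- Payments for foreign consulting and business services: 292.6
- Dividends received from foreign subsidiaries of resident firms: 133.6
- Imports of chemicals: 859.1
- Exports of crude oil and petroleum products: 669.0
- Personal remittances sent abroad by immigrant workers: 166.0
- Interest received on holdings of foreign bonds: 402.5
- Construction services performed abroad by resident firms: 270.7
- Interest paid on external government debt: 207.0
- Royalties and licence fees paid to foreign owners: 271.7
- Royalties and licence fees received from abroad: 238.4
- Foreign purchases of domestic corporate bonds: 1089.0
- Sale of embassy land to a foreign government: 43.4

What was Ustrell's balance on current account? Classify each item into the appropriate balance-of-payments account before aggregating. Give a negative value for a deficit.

659.3

Goods: 669.0 - 859.1 = -190.1
Services: 270.7 + 238.4 + 741.5 - 292.6 - 271.7 = 686.3
Primary income: 133.6 - 207.0 + 402.5 = 329.1
Secondary income: -166.0
Current account = (-190.1) + 686.3 + 329.1 + (-166.0) = 659.3
(Excluded from the current account — capital account: debt forgiveness received from foreign official creditors 112.5, sale of embassy land to a foreign government 43.4; financial account: sale of domestic government bonds to non-residents 734.8, foreign purchases of domestic corporate bonds 1089.0.)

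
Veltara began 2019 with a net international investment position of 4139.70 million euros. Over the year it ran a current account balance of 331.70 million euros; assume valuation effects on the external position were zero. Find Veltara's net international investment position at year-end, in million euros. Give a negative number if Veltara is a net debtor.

With no valuation effects, change in NIIP = current account = 331.70
End-of-year NIIP = 4139.70 + 331.70 = 4471.40

4471.40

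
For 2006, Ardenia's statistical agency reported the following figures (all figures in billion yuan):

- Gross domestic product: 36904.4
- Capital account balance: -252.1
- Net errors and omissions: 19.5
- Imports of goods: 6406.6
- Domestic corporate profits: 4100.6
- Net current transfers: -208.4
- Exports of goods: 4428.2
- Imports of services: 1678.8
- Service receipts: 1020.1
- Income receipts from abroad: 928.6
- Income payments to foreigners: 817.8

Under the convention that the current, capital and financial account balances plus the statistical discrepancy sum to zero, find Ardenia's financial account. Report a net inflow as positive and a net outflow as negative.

2967.3

Goods balance = 4428.2 - 6406.6 = -1978.4
Services balance = 1020.1 - 1678.8 = -658.7
Trade balance (goods + services) = -1978.4 + (-658.7) = -2637.1
Net primary income = 928.6 - 817.8 = 110.8
Net secondary income = -208.4
Current account = -2637.1 + 110.8 + (-208.4) = -2734.7
Financial account = -(-2734.7 + (-252.1) + 19.5) = 2967.3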